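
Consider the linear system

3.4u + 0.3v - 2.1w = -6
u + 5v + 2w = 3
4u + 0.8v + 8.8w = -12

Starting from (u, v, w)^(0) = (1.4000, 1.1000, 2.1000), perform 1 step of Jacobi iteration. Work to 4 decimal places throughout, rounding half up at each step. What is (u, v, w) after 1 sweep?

(-0.5647, -0.5200, -2.1000)

Iteration 1:
  u = (-6 - (0.3)·1.1000 - (-2.1)·2.1000) / (3.4) = -0.5647
  v = (3 - (1)·1.4000 - (2)·2.1000) / (5) = -0.5200
  w = (-12 - (4)·1.4000 - (0.8)·1.1000) / (8.8) = -2.1000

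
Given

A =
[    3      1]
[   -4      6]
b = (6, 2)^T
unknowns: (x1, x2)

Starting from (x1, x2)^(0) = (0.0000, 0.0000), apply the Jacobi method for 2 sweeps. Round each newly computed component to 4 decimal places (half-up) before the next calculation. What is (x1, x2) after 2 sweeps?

(1.8889, 1.6667)

Iteration 1:
  x1 = (6 - (1)·0.0000) / (3) = 2.0000
  x2 = (2 - (-4)·0.0000) / (6) = 0.3333
Iteration 2:
  x1 = (6 - (1)·0.3333) / (3) = 1.8889
  x2 = (2 - (-4)·2.0000) / (6) = 1.6667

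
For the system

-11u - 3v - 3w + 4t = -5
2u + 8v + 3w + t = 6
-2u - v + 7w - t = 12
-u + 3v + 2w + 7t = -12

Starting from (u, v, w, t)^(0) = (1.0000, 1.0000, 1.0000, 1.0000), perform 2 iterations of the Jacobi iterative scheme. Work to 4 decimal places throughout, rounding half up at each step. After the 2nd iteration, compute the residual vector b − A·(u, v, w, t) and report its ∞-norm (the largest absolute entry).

5.0481

Iteration 1:
  u = (-5 - (-3)·1.0000 - (-3)·1.0000 - (4)·1.0000) / (-11) = 0.2727
  v = (6 - (2)·1.0000 - (3)·1.0000 - (1)·1.0000) / (8) = 0.0000
  w = (12 - (-2)·1.0000 - (-1)·1.0000 - (-1)·1.0000) / (7) = 2.2857
  t = (-12 - (-1)·1.0000 - (3)·1.0000 - (2)·1.0000) / (7) = -2.2857
Iteration 2:
  u = (-5 - (-3)·0.0000 - (-3)·2.2857 - (4)·-2.2857) / (-11) = -1.0000
  v = (6 - (2)·0.2727 - (3)·2.2857 - (1)·-2.2857) / (8) = 0.1104
  w = (12 - (-2)·0.2727 - (-1)·0.0000 - (-1)·-2.2857) / (7) = 1.4657
  t = (-12 - (-1)·0.2727 - (3)·0.0000 - (2)·2.2857) / (7) = -2.3284
Residual b − A·x = (-1.9581, 5.0481, -2.4779, 0.0362); ∞-norm = 5.0481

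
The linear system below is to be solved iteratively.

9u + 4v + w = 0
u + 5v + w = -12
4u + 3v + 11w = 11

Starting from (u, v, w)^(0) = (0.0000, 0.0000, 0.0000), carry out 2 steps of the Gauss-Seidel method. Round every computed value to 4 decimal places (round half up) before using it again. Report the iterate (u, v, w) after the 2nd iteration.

Iteration 1:
  u = (0 - (4)·0.0000 - (1)·0.0000) / (9) = 0.0000
  v = (-12 - (1)·0.0000 - (1)·0.0000) / (5) = -2.4000
  w = (11 - (4)·0.0000 - (3)·-2.4000) / (11) = 1.6545
Iteration 2:
  u = (0 - (4)·-2.4000 - (1)·1.6545) / (9) = 0.8828
  v = (-12 - (1)·0.8828 - (1)·1.6545) / (5) = -2.9075
  w = (11 - (4)·0.8828 - (3)·-2.9075) / (11) = 1.4719

(0.8828, -2.9075, 1.4719)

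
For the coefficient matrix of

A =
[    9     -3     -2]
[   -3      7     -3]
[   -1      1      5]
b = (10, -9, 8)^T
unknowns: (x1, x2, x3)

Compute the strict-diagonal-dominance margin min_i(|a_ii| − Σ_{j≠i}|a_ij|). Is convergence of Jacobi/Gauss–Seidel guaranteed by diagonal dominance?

row 1: |9| − (3+2) = 4
row 2: |7| − (3+3) = 1
row 3: |5| − (1+1) = 3
minimum over rows = 1 → strictly diagonally dominant (convergence guaranteed)

1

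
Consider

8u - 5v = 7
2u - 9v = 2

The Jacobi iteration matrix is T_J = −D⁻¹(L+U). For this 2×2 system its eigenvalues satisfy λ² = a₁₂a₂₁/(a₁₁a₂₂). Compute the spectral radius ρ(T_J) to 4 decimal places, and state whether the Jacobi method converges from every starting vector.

0.3727

a₁₂a₂₁/(a₁₁a₂₂) = (-5)·(2) / ((8)·(-9)) = 0.138889
ρ = √|0.138889| = √0.138889 = 0.3727
ρ < 1, so Jacobi converges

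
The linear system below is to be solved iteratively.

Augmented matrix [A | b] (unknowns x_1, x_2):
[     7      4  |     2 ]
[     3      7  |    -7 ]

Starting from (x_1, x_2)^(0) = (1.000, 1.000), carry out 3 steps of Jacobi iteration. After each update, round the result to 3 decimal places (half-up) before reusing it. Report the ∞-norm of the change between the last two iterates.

Iteration 1:
  x_1 = (2 - (4)·1.000) / (7) = -0.286
  x_2 = (-7 - (3)·1.000) / (7) = -1.429
Iteration 2:
  x_1 = (2 - (4)·-1.429) / (7) = 1.102
  x_2 = (-7 - (3)·-0.286) / (7) = -0.877
Iteration 3:
  x_1 = (2 - (4)·-0.877) / (7) = 0.787
  x_2 = (-7 - (3)·1.102) / (7) = -1.472
Change: (-0.315, -0.595) → max |·| = 0.595

0.595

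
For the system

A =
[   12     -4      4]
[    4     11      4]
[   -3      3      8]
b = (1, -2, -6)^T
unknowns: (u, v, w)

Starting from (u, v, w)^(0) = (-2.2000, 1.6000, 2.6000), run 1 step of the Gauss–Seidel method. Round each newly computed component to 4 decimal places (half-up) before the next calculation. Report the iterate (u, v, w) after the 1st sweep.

Iteration 1:
  u = (1 - (-4)·1.6000 - (4)·2.6000) / (12) = -0.2500
  v = (-2 - (4)·-0.2500 - (4)·2.6000) / (11) = -1.0364
  w = (-6 - (-3)·-0.2500 - (3)·-1.0364) / (8) = -0.4551

(-0.2500, -1.0364, -0.4551)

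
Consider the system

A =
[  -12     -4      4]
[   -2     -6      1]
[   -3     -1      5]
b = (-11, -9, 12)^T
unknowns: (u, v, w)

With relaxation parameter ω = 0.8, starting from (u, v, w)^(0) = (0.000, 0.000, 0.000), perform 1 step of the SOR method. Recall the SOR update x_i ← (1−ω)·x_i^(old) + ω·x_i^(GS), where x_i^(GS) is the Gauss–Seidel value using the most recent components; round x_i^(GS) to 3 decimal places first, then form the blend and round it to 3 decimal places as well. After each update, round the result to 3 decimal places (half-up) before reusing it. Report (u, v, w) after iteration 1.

(0.734, 1.004, 2.433)

Iteration 1:
  u: GS value = (-11 - (-4)·0.000 - (4)·0.000) / (-12) = 0.917;  u ← (1−ω)·0.000 + ω·0.917 = 0.734
  v: GS value = (-9 - (-2)·0.734 - (1)·0.000) / (-6) = 1.255;  v ← (1−ω)·0.000 + ω·1.255 = 1.004
  w: GS value = (12 - (-3)·0.734 - (-1)·1.004) / (5) = 3.041;  w ← (1−ω)·0.000 + ω·3.041 = 2.433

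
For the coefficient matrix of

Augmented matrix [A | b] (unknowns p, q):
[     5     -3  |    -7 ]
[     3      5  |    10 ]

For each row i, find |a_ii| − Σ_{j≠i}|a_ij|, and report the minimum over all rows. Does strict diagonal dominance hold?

2

row 1: |5| − (3) = 2
row 2: |5| − (3) = 2
minimum over rows = 2 → strictly diagonally dominant (convergence guaranteed)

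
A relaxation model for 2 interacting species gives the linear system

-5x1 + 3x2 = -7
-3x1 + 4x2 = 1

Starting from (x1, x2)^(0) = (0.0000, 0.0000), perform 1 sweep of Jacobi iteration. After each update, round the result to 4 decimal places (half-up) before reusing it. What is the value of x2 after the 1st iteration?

0.2500

Iteration 1:
  x1 = (-7 - (3)·0.0000) / (-5) = 1.4000
  x2 = (1 - (-3)·0.0000) / (4) = 0.2500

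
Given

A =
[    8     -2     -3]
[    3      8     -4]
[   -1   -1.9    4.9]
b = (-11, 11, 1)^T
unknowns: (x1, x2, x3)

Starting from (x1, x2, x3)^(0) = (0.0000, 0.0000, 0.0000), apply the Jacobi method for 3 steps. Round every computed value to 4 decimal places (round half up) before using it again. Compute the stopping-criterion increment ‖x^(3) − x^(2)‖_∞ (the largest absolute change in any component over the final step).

0.3253

Iteration 1:
  x1 = (-11 - (-2)·0.0000 - (-3)·0.0000) / (8) = -1.3750
  x2 = (11 - (3)·0.0000 - (-4)·0.0000) / (8) = 1.3750
  x3 = (1 - (-1)·0.0000 - (-1.9)·0.0000) / (4.9) = 0.2041
Iteration 2:
  x1 = (-11 - (-2)·1.3750 - (-3)·0.2041) / (8) = -0.9547
  x2 = (11 - (3)·-1.3750 - (-4)·0.2041) / (8) = 1.9927
  x3 = (1 - (-1)·-1.3750 - (-1.9)·1.3750) / (4.9) = 0.4566
Iteration 3:
  x1 = (-11 - (-2)·1.9927 - (-3)·0.4566) / (8) = -0.7056
  x2 = (11 - (3)·-0.9547 - (-4)·0.4566) / (8) = 1.9613
  x3 = (1 - (-1)·-0.9547 - (-1.9)·1.9927) / (4.9) = 0.7819
Change: (0.2491, -0.0314, 0.3253) → max |·| = 0.3253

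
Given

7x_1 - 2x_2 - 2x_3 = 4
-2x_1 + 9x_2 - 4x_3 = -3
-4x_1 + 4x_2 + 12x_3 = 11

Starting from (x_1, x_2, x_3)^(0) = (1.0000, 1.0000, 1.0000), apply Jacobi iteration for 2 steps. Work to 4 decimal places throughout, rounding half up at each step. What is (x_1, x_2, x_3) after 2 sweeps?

Iteration 1:
  x_1 = (4 - (-2)·1.0000 - (-2)·1.0000) / (7) = 1.1429
  x_2 = (-3 - (-2)·1.0000 - (-4)·1.0000) / (9) = 0.3333
  x_3 = (11 - (-4)·1.0000 - (4)·1.0000) / (12) = 0.9167
Iteration 2:
  x_1 = (4 - (-2)·0.3333 - (-2)·0.9167) / (7) = 0.9286
  x_2 = (-3 - (-2)·1.1429 - (-4)·0.9167) / (9) = 0.3281
  x_3 = (11 - (-4)·1.1429 - (4)·0.3333) / (12) = 1.1865

(0.9286, 0.3281, 1.1865)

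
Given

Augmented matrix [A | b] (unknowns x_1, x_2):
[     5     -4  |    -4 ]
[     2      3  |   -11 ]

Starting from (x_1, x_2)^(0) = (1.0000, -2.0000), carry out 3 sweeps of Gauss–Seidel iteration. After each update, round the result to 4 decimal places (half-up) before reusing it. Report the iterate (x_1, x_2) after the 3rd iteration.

Iteration 1:
  x_1 = (-4 - (-4)·-2.0000) / (5) = -2.4000
  x_2 = (-11 - (2)·-2.4000) / (3) = -2.0667
Iteration 2:
  x_1 = (-4 - (-4)·-2.0667) / (5) = -2.4534
  x_2 = (-11 - (2)·-2.4534) / (3) = -2.0311
Iteration 3:
  x_1 = (-4 - (-4)·-2.0311) / (5) = -2.4249
  x_2 = (-11 - (2)·-2.4249) / (3) = -2.0501

(-2.4249, -2.0501)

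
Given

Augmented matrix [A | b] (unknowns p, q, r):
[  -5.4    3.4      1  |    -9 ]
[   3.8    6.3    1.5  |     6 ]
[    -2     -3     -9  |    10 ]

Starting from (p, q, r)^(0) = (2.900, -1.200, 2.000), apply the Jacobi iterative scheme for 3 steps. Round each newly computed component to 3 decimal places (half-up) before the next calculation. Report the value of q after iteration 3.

Iteration 1:
  p = (-9 - (3.4)·-1.200 - (1)·2.000) / (-5.4) = 1.281
  q = (6 - (3.8)·2.900 - (1.5)·2.000) / (6.3) = -1.273
  r = (10 - (-2)·2.900 - (-3)·-1.200) / (-9) = -1.356
Iteration 2:
  p = (-9 - (3.4)·-1.273 - (1)·-1.356) / (-5.4) = 0.614
  q = (6 - (3.8)·1.281 - (1.5)·-1.356) / (6.3) = 0.503
  r = (10 - (-2)·1.281 - (-3)·-1.273) / (-9) = -0.971
Iteration 3:
  p = (-9 - (3.4)·0.503 - (1)·-0.971) / (-5.4) = 1.804
  q = (6 - (3.8)·0.614 - (1.5)·-0.971) / (6.3) = 0.813
  r = (10 - (-2)·0.614 - (-3)·0.503) / (-9) = -1.415

0.813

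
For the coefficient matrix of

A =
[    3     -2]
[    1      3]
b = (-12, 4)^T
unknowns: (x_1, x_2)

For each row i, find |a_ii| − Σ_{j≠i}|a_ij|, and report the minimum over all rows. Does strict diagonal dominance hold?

1

row 1: |3| − (2) = 1
row 2: |3| − (1) = 2
minimum over rows = 1 → strictly diagonally dominant (convergence guaranteed)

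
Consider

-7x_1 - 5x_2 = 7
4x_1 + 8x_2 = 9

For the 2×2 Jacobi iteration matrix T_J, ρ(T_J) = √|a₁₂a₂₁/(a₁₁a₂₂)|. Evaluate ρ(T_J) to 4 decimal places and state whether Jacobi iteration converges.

a₁₂a₂₁/(a₁₁a₂₂) = (-5)·(4) / ((-7)·(8)) = 0.357143
ρ = √|0.357143| = √0.357143 = 0.5976
ρ < 1, so Jacobi converges

0.5976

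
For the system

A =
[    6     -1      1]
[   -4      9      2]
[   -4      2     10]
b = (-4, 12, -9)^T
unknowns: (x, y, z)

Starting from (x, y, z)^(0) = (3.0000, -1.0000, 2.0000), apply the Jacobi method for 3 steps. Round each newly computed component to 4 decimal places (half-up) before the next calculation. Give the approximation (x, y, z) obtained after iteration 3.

(-0.2475, 1.5671, -1.1926)

Iteration 1:
  x = (-4 - (-1)·-1.0000 - (1)·2.0000) / (6) = -1.1667
  y = (12 - (-4)·3.0000 - (2)·2.0000) / (9) = 2.2222
  z = (-9 - (-4)·3.0000 - (2)·-1.0000) / (10) = 0.5000
Iteration 2:
  x = (-4 - (-1)·2.2222 - (1)·0.5000) / (6) = -0.3796
  y = (12 - (-4)·-1.1667 - (2)·0.5000) / (9) = 0.7037
  z = (-9 - (-4)·-1.1667 - (2)·2.2222) / (10) = -1.8111
Iteration 3:
  x = (-4 - (-1)·0.7037 - (1)·-1.8111) / (6) = -0.2475
  y = (12 - (-4)·-0.3796 - (2)·-1.8111) / (9) = 1.5671
  z = (-9 - (-4)·-0.3796 - (2)·0.7037) / (10) = -1.1926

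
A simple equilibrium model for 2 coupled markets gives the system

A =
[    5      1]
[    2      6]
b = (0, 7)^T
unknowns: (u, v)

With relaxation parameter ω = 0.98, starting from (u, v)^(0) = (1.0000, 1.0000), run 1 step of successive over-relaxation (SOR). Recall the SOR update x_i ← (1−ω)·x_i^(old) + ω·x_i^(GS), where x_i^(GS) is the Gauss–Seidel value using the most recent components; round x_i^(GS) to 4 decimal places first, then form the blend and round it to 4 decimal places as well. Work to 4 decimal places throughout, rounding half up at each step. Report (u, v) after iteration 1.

(-0.1760, 1.2208)

Iteration 1:
  u: GS value = (0 - (1)·1.0000) / (5) = -0.2000;  u ← (1−ω)·1.0000 + ω·-0.2000 = -0.1760
  v: GS value = (7 - (2)·-0.1760) / (6) = 1.2253;  v ← (1−ω)·1.0000 + ω·1.2253 = 1.2208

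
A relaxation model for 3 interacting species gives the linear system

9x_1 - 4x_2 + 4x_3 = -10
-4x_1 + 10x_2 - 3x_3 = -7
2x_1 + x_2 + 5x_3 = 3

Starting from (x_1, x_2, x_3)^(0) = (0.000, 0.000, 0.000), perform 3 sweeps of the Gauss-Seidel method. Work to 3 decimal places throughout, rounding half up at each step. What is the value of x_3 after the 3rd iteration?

1.790

Iteration 1:
  x_1 = (-10 - (-4)·0.000 - (4)·0.000) / (9) = -1.111
  x_2 = (-7 - (-4)·-1.111 - (-3)·0.000) / (10) = -1.144
  x_3 = (3 - (2)·-1.111 - (1)·-1.144) / (5) = 1.273
Iteration 2:
  x_1 = (-10 - (-4)·-1.144 - (4)·1.273) / (9) = -2.185
  x_2 = (-7 - (-4)·-2.185 - (-3)·1.273) / (10) = -1.192
  x_3 = (3 - (2)·-2.185 - (1)·-1.192) / (5) = 1.712
Iteration 3:
  x_1 = (-10 - (-4)·-1.192 - (4)·1.712) / (9) = -2.402
  x_2 = (-7 - (-4)·-2.402 - (-3)·1.712) / (10) = -1.147
  x_3 = (3 - (2)·-2.402 - (1)·-1.147) / (5) = 1.790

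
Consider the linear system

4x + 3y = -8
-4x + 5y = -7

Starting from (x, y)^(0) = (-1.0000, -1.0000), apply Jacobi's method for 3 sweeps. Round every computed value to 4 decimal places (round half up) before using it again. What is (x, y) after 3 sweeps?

Iteration 1:
  x = (-8 - (3)·-1.0000) / (4) = -1.2500
  y = (-7 - (-4)·-1.0000) / (5) = -2.2000
Iteration 2:
  x = (-8 - (3)·-2.2000) / (4) = -0.3500
  y = (-7 - (-4)·-1.2500) / (5) = -2.4000
Iteration 3:
  x = (-8 - (3)·-2.4000) / (4) = -0.2000
  y = (-7 - (-4)·-0.3500) / (5) = -1.6800

(-0.2000, -1.6800)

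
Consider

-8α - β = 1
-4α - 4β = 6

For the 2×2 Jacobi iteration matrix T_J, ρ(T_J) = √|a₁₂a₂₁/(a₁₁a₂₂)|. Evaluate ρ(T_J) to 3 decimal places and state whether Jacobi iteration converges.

a₁₂a₂₁/(a₁₁a₂₂) = (-1)·(-4) / ((-8)·(-4)) = 0.125000
ρ = √|0.125000| = √0.125000 = 0.354
ρ < 1, so Jacobi converges

0.354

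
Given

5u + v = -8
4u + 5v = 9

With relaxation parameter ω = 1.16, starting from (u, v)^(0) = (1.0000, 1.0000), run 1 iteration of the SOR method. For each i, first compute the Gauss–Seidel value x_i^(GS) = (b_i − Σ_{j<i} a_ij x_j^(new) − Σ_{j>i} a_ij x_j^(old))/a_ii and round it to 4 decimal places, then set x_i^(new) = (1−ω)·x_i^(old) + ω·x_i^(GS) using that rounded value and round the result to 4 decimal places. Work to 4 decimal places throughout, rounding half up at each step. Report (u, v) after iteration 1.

(-2.2480, 4.0141)

Iteration 1:
  u: GS value = (-8 - (1)·1.0000) / (5) = -1.8000;  u ← (1−ω)·1.0000 + ω·-1.8000 = -2.2480
  v: GS value = (9 - (4)·-2.2480) / (5) = 3.5984;  v ← (1−ω)·1.0000 + ω·3.5984 = 4.0141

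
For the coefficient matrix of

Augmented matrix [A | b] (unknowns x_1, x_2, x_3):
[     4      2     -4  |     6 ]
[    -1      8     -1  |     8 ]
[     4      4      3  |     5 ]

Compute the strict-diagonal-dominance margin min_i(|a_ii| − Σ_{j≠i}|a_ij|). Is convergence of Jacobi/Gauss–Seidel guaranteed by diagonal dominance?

-5

row 1: |4| − (2+4) = -2
row 2: |8| − (1+1) = 6
row 3: |3| − (4+4) = -5
minimum over rows = -5 → not strictly diagonally dominant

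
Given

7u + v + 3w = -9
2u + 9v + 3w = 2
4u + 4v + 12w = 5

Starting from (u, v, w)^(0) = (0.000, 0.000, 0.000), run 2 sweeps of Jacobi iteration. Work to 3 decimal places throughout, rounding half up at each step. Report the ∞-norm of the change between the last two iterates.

0.354

Iteration 1:
  u = (-9 - (1)·0.000 - (3)·0.000) / (7) = -1.286
  v = (2 - (2)·0.000 - (3)·0.000) / (9) = 0.222
  w = (5 - (4)·0.000 - (4)·0.000) / (12) = 0.417
Iteration 2:
  u = (-9 - (1)·0.222 - (3)·0.417) / (7) = -1.496
  v = (2 - (2)·-1.286 - (3)·0.417) / (9) = 0.369
  w = (5 - (4)·-1.286 - (4)·0.222) / (12) = 0.771
Change: (-0.210, 0.147, 0.354) → max |·| = 0.354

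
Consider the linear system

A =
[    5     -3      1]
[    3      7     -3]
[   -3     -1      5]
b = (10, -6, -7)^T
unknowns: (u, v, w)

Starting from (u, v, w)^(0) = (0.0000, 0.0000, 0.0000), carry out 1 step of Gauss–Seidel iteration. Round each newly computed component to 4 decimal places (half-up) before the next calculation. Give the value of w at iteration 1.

-0.5429

Iteration 1:
  u = (10 - (-3)·0.0000 - (1)·0.0000) / (5) = 2.0000
  v = (-6 - (3)·2.0000 - (-3)·0.0000) / (7) = -1.7143
  w = (-7 - (-3)·2.0000 - (-1)·-1.7143) / (5) = -0.5429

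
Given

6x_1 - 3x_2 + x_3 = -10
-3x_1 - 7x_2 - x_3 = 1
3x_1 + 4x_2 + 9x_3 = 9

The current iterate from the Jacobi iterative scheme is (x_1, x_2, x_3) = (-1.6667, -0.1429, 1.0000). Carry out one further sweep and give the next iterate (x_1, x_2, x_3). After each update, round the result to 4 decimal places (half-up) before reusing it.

(-1.9048, 0.4286, 1.6191)

One sweep:
  x_1 = (-10 - (-3)·-0.1429 - (1)·1.0000) / (6) = -1.9048
  x_2 = (1 - (-3)·-1.6667 - (-1)·1.0000) / (-7) = 0.4286
  x_3 = (9 - (3)·-1.6667 - (4)·-0.1429) / (9) = 1.6191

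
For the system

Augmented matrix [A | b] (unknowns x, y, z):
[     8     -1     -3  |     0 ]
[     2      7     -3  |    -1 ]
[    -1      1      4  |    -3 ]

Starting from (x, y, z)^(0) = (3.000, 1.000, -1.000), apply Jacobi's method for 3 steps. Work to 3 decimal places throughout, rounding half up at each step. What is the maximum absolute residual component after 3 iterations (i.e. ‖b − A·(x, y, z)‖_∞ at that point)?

Iteration 1:
  x = (0 - (-1)·1.000 - (-3)·-1.000) / (8) = -0.250
  y = (-1 - (2)·3.000 - (-3)·-1.000) / (7) = -1.429
  z = (-3 - (-1)·3.000 - (1)·1.000) / (4) = -0.250
Iteration 2:
  x = (0 - (-1)·-1.429 - (-3)·-0.250) / (8) = -0.272
  y = (-1 - (2)·-0.250 - (-3)·-0.250) / (7) = -0.179
  z = (-3 - (-1)·-0.250 - (1)·-1.429) / (4) = -0.455
Iteration 3:
  x = (0 - (-1)·-0.179 - (-3)·-0.455) / (8) = -0.193
  y = (-1 - (2)·-0.272 - (-3)·-0.455) / (7) = -0.260
  z = (-3 - (-1)·-0.272 - (1)·-0.179) / (4) = -0.773
Residual b − A·x = (-1.035, -1.113, 0.159); ∞-norm = 1.113

1.113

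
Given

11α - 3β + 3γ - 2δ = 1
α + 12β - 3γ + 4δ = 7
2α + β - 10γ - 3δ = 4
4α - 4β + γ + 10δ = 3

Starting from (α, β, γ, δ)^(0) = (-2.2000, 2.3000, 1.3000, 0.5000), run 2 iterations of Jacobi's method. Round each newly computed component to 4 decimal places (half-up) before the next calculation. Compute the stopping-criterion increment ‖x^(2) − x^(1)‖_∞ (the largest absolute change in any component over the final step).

1.4058

Iteration 1:
  α = (1 - (-3)·2.3000 - (3)·1.3000 - (-2)·0.5000) / (11) = 0.4545
  β = (7 - (1)·-2.2000 - (-3)·1.3000 - (4)·0.5000) / (12) = 0.9250
  γ = (4 - (2)·-2.2000 - (1)·2.3000 - (-3)·0.5000) / (-10) = -0.7600
  δ = (3 - (4)·-2.2000 - (-4)·2.3000 - (1)·1.3000) / (10) = 1.9700
Iteration 2:
  α = (1 - (-3)·0.9250 - (3)·-0.7600 - (-2)·1.9700) / (11) = 0.9086
  β = (7 - (1)·0.4545 - (-3)·-0.7600 - (4)·1.9700) / (12) = -0.3012
  γ = (4 - (2)·0.4545 - (1)·0.9250 - (-3)·1.9700) / (-10) = -0.8076
  δ = (3 - (4)·0.4545 - (-4)·0.9250 - (1)·-0.7600) / (10) = 0.5642
Change: (0.4541, -1.2262, -0.0476, -1.4058) → max |·| = 1.4058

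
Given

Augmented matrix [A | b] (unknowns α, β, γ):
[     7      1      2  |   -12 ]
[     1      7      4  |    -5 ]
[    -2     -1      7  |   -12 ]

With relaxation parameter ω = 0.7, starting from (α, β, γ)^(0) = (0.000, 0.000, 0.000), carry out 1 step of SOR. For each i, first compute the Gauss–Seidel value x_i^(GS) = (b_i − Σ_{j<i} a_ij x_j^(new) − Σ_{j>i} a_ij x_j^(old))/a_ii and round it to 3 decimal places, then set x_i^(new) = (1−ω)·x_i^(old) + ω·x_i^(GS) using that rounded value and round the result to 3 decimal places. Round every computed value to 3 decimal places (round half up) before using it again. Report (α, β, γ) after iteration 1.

(-1.200, -0.380, -1.478)

Iteration 1:
  α: GS value = (-12 - (1)·0.000 - (2)·0.000) / (7) = -1.714;  α ← (1−ω)·0.000 + ω·-1.714 = -1.200
  β: GS value = (-5 - (1)·-1.200 - (4)·0.000) / (7) = -0.543;  β ← (1−ω)·0.000 + ω·-0.543 = -0.380
  γ: GS value = (-12 - (-2)·-1.200 - (-1)·-0.380) / (7) = -2.111;  γ ← (1−ω)·0.000 + ω·-2.111 = -1.478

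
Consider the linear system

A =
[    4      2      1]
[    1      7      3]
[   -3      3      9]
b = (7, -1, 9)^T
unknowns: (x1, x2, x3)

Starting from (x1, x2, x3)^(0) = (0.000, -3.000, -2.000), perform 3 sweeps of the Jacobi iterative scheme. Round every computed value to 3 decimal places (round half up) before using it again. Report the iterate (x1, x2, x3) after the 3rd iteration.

Iteration 1:
  x1 = (7 - (2)·-3.000 - (1)·-2.000) / (4) = 3.750
  x2 = (-1 - (1)·0.000 - (3)·-2.000) / (7) = 0.714
  x3 = (9 - (-3)·0.000 - (3)·-3.000) / (9) = 2.000
Iteration 2:
  x1 = (7 - (2)·0.714 - (1)·2.000) / (4) = 0.893
  x2 = (-1 - (1)·3.750 - (3)·2.000) / (7) = -1.536
  x3 = (9 - (-3)·3.750 - (3)·0.714) / (9) = 2.012
Iteration 3:
  x1 = (7 - (2)·-1.536 - (1)·2.012) / (4) = 2.015
  x2 = (-1 - (1)·0.893 - (3)·2.012) / (7) = -1.133
  x3 = (9 - (-3)·0.893 - (3)·-1.536) / (9) = 1.810

(2.015, -1.133, 1.810)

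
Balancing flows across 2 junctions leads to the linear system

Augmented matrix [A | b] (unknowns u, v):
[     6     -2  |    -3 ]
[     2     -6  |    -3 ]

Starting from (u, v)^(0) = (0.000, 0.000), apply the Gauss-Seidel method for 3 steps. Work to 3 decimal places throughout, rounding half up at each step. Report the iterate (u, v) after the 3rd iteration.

(-0.377, 0.374)

Iteration 1:
  u = (-3 - (-2)·0.000) / (6) = -0.500
  v = (-3 - (2)·-0.500) / (-6) = 0.333
Iteration 2:
  u = (-3 - (-2)·0.333) / (6) = -0.389
  v = (-3 - (2)·-0.389) / (-6) = 0.370
Iteration 3:
  u = (-3 - (-2)·0.370) / (6) = -0.377
  v = (-3 - (2)·-0.377) / (-6) = 0.374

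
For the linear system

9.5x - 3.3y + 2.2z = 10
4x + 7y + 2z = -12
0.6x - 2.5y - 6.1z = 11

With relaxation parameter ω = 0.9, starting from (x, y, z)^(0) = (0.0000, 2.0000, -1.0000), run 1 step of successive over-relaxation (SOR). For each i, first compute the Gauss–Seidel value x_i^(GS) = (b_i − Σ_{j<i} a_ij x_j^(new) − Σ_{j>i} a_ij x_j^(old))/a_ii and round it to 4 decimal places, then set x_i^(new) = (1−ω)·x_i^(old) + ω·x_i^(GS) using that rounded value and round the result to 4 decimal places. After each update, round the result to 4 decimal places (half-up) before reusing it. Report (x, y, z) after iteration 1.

(1.7810, -2.0017, -0.8269)

Iteration 1:
  x: GS value = (10 - (-3.3)·2.0000 - (2.2)·-1.0000) / (9.5) = 1.9789;  x ← (1−ω)·0.0000 + ω·1.9789 = 1.7810
  y: GS value = (-12 - (4)·1.7810 - (2)·-1.0000) / (7) = -2.4463;  y ← (1−ω)·2.0000 + ω·-2.4463 = -2.0017
  z: GS value = (11 - (0.6)·1.7810 - (-2.5)·-2.0017) / (-6.1) = -0.8077;  z ← (1−ω)·-1.0000 + ω·-0.8077 = -0.8269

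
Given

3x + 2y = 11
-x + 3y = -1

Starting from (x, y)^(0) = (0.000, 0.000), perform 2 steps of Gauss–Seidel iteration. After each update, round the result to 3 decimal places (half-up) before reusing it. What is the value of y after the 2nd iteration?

Iteration 1:
  x = (11 - (2)·0.000) / (3) = 3.667
  y = (-1 - (-1)·3.667) / (3) = 0.889
Iteration 2:
  x = (11 - (2)·0.889) / (3) = 3.074
  y = (-1 - (-1)·3.074) / (3) = 0.691

0.691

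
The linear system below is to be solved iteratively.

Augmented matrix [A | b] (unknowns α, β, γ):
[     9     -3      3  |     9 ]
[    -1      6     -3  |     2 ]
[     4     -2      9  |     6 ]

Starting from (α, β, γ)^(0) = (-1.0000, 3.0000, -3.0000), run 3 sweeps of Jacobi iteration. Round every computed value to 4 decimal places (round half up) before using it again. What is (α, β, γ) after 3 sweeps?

(1.8951, -0.1543, 1.0658)

Iteration 1:
  α = (9 - (-3)·3.0000 - (3)·-3.0000) / (9) = 3.0000
  β = (2 - (-1)·-1.0000 - (-3)·-3.0000) / (6) = -1.3333
  γ = (6 - (4)·-1.0000 - (-2)·3.0000) / (9) = 1.7778
Iteration 2:
  α = (9 - (-3)·-1.3333 - (3)·1.7778) / (9) = -0.0370
  β = (2 - (-1)·3.0000 - (-3)·1.7778) / (6) = 1.7222
  γ = (6 - (4)·3.0000 - (-2)·-1.3333) / (9) = -0.9630
Iteration 3:
  α = (9 - (-3)·1.7222 - (3)·-0.9630) / (9) = 1.8951
  β = (2 - (-1)·-0.0370 - (-3)·-0.9630) / (6) = -0.1543
  γ = (6 - (4)·-0.0370 - (-2)·1.7222) / (9) = 1.0658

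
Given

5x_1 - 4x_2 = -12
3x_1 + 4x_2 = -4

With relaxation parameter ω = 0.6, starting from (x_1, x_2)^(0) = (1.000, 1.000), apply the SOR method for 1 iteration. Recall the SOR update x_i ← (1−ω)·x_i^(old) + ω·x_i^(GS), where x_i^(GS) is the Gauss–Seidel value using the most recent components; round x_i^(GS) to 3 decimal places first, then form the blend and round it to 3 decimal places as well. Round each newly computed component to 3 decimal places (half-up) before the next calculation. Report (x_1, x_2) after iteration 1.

(-0.560, 0.052)

Iteration 1:
  x_1: GS value = (-12 - (-4)·1.000) / (5) = -1.600;  x_1 ← (1−ω)·1.000 + ω·-1.600 = -0.560
  x_2: GS value = (-4 - (3)·-0.560) / (4) = -0.580;  x_2 ← (1−ω)·1.000 + ω·-0.580 = 0.052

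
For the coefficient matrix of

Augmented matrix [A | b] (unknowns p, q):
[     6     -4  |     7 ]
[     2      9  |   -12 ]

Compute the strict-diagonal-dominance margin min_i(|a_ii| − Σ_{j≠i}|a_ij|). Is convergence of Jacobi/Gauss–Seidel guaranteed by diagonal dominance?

row 1: |6| − (4) = 2
row 2: |9| − (2) = 7
minimum over rows = 2 → strictly diagonally dominant (convergence guaranteed)

2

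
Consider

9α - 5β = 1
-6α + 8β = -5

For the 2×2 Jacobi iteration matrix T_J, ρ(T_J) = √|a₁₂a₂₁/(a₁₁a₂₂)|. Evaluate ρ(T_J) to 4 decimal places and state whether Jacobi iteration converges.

a₁₂a₂₁/(a₁₁a₂₂) = (-5)·(-6) / ((9)·(8)) = 0.416667
ρ = √|0.416667| = √0.416667 = 0.6455
ρ < 1, so Jacobi converges

0.6455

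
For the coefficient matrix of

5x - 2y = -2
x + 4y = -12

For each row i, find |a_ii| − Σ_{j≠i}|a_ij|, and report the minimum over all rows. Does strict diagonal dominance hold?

3

row 1: |5| − (2) = 3
row 2: |4| − (1) = 3
minimum over rows = 3 → strictly diagonally dominant (convergence guaranteed)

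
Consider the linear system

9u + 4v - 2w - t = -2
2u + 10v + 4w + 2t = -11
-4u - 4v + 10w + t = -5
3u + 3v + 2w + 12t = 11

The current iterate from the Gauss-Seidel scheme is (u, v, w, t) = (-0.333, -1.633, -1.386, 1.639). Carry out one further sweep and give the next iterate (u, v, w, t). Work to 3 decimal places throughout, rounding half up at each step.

One sweep:
  u = (-2 - (4)·-1.633 - (-2)·-1.386 - (-1)·1.639) / (9) = 0.378
  v = (-11 - (2)·0.378 - (4)·-1.386 - (2)·1.639) / (10) = -0.949
  w = (-5 - (-4)·0.378 - (-4)·-0.949 - (1)·1.639) / (10) = -0.892
  t = (11 - (3)·0.378 - (3)·-0.949 - (2)·-0.892) / (12) = 1.208

(0.378, -0.949, -0.892, 1.208)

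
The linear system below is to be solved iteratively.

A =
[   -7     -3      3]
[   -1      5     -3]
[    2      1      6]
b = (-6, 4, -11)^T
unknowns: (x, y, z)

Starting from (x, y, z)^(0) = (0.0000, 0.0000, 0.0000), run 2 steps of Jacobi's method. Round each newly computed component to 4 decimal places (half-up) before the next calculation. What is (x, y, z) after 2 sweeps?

(-0.2714, -0.1286, -2.2524)

Iteration 1:
  x = (-6 - (-3)·0.0000 - (3)·0.0000) / (-7) = 0.8571
  y = (4 - (-1)·0.0000 - (-3)·0.0000) / (5) = 0.8000
  z = (-11 - (2)·0.0000 - (1)·0.0000) / (6) = -1.8333
Iteration 2:
  x = (-6 - (-3)·0.8000 - (3)·-1.8333) / (-7) = -0.2714
  y = (4 - (-1)·0.8571 - (-3)·-1.8333) / (5) = -0.1286
  z = (-11 - (2)·0.8571 - (1)·0.8000) / (6) = -2.2524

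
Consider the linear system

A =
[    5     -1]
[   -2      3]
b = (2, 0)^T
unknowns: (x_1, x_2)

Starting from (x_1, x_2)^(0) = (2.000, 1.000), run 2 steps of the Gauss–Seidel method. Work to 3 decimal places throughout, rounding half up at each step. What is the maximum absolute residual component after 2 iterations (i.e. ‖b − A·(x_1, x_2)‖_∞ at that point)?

Iteration 1:
  x_1 = (2 - (-1)·1.000) / (5) = 0.600
  x_2 = (0 - (-2)·0.600) / (3) = 0.400
Iteration 2:
  x_1 = (2 - (-1)·0.400) / (5) = 0.480
  x_2 = (0 - (-2)·0.480) / (3) = 0.320
Residual b − A·x = (-0.080, 0.000); ∞-norm = 0.080

0.080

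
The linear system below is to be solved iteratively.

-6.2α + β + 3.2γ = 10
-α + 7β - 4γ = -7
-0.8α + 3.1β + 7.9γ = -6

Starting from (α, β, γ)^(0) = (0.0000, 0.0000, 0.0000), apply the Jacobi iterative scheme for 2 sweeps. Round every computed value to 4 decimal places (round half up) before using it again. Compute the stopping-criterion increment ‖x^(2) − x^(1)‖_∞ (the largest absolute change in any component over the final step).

0.6644

Iteration 1:
  α = (10 - (1)·0.0000 - (3.2)·0.0000) / (-6.2) = -1.6129
  β = (-7 - (-1)·0.0000 - (-4)·0.0000) / (7) = -1.0000
  γ = (-6 - (-0.8)·0.0000 - (3.1)·0.0000) / (7.9) = -0.7595
Iteration 2:
  α = (10 - (1)·-1.0000 - (3.2)·-0.7595) / (-6.2) = -2.1662
  β = (-7 - (-1)·-1.6129 - (-4)·-0.7595) / (7) = -1.6644
  γ = (-6 - (-0.8)·-1.6129 - (3.1)·-1.0000) / (7.9) = -0.5304
Change: (-0.5533, -0.6644, 0.2291) → max |·| = 0.6644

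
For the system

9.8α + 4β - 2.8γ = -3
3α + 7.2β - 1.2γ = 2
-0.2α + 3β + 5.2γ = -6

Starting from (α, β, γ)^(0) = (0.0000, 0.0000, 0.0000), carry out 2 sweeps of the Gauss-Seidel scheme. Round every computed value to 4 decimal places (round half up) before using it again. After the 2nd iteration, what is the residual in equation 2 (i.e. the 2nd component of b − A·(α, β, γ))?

Iteration 1:
  α = (-3 - (4)·0.0000 - (-2.8)·0.0000) / (9.8) = -0.3061
  β = (2 - (3)·-0.3061 - (-1.2)·0.0000) / (7.2) = 0.4053
  γ = (-6 - (-0.2)·-0.3061 - (3)·0.4053) / (5.2) = -1.3994
Iteration 2:
  α = (-3 - (4)·0.4053 - (-2.8)·-1.3994) / (9.8) = -0.8714
  β = (2 - (3)·-0.8714 - (-1.2)·-1.3994) / (7.2) = 0.4076
  γ = (-6 - (-0.2)·-0.8714 - (3)·0.4076) / (5.2) = -1.4225
Residual b − A·x = (-0.0737, -0.0275, -0.0001)

-0.0275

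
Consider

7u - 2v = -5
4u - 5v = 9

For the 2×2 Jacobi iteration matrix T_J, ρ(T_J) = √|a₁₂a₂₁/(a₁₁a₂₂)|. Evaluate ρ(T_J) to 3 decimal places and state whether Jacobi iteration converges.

a₁₂a₂₁/(a₁₁a₂₂) = (-2)·(4) / ((7)·(-5)) = 0.228571
ρ = √|0.228571| = √0.228571 = 0.478
ρ < 1, so Jacobi converges

0.478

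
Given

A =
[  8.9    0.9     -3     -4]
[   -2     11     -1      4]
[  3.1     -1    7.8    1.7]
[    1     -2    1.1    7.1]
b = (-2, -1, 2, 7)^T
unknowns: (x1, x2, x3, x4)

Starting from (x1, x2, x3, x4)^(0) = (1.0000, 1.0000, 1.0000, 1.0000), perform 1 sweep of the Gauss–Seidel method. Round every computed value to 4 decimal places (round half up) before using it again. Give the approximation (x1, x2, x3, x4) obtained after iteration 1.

Iteration 1:
  x1 = (-2 - (0.9)·1.0000 - (-3)·1.0000 - (-4)·1.0000) / (8.9) = 0.4607
  x2 = (-1 - (-2)·0.4607 - (-1)·1.0000 - (4)·1.0000) / (11) = -0.2799
  x3 = (2 - (3.1)·0.4607 - (-1)·-0.2799 - (1.7)·1.0000) / (7.8) = -0.1805
  x4 = (7 - (1)·0.4607 - (-2)·-0.2799 - (1.1)·-0.1805) / (7.1) = 0.8701

(0.4607, -0.2799, -0.1805, 0.8701)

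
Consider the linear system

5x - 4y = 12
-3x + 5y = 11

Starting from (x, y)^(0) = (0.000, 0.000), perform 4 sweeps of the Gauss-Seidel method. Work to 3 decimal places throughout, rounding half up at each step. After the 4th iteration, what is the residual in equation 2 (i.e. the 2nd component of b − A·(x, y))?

Iteration 1:
  x = (12 - (-4)·0.000) / (5) = 2.400
  y = (11 - (-3)·2.400) / (5) = 3.640
Iteration 2:
  x = (12 - (-4)·3.640) / (5) = 5.312
  y = (11 - (-3)·5.312) / (5) = 5.387
Iteration 3:
  x = (12 - (-4)·5.387) / (5) = 6.710
  y = (11 - (-3)·6.710) / (5) = 6.226
Iteration 4:
  x = (12 - (-4)·6.226) / (5) = 7.381
  y = (11 - (-3)·7.381) / (5) = 6.629
Residual b − A·x = (1.611, -0.002)

-0.002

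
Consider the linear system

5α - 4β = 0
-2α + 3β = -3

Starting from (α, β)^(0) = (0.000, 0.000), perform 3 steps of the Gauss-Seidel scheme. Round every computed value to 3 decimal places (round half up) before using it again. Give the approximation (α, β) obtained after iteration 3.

(-1.226, -1.817)

Iteration 1:
  α = (0 - (-4)·0.000) / (5) = 0.000
  β = (-3 - (-2)·0.000) / (3) = -1.000
Iteration 2:
  α = (0 - (-4)·-1.000) / (5) = -0.800
  β = (-3 - (-2)·-0.800) / (3) = -1.533
Iteration 3:
  α = (0 - (-4)·-1.533) / (5) = -1.226
  β = (-3 - (-2)·-1.226) / (3) = -1.817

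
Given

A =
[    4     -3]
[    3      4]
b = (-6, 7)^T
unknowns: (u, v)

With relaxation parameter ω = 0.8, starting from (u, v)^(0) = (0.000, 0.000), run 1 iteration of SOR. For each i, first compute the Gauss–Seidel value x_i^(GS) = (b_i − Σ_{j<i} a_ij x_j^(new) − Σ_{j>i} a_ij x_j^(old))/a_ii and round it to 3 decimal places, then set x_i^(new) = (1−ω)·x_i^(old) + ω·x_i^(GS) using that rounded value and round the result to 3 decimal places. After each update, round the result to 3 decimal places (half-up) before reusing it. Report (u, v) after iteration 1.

(-1.200, 2.120)

Iteration 1:
  u: GS value = (-6 - (-3)·0.000) / (4) = -1.500;  u ← (1−ω)·0.000 + ω·-1.500 = -1.200
  v: GS value = (7 - (3)·-1.200) / (4) = 2.650;  v ← (1−ω)·0.000 + ω·2.650 = 2.120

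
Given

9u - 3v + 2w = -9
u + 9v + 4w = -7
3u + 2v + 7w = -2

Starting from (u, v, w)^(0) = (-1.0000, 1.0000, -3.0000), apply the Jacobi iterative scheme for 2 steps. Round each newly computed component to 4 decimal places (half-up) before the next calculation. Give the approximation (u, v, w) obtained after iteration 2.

Iteration 1:
  u = (-9 - (-3)·1.0000 - (2)·-3.0000) / (9) = 0.0000
  v = (-7 - (1)·-1.0000 - (4)·-3.0000) / (9) = 0.6667
  w = (-2 - (3)·-1.0000 - (2)·1.0000) / (7) = -0.1429
Iteration 2:
  u = (-9 - (-3)·0.6667 - (2)·-0.1429) / (9) = -0.7460
  v = (-7 - (1)·0.0000 - (4)·-0.1429) / (9) = -0.7143
  w = (-2 - (3)·0.0000 - (2)·0.6667) / (7) = -0.4762

(-0.7460, -0.7143, -0.4762)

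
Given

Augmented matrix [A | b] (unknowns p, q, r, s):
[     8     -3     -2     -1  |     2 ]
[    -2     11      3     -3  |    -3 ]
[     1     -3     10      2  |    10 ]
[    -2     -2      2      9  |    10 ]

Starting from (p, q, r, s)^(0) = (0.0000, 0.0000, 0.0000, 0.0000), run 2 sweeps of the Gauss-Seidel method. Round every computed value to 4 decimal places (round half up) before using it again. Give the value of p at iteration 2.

0.5058

Iteration 1:
  p = (2 - (-3)·0.0000 - (-2)·0.0000 - (-1)·0.0000) / (8) = 0.2500
  q = (-3 - (-2)·0.2500 - (3)·0.0000 - (-3)·0.0000) / (11) = -0.2273
  r = (10 - (1)·0.2500 - (-3)·-0.2273 - (2)·0.0000) / (10) = 0.9068
  s = (10 - (-2)·0.2500 - (-2)·-0.2273 - (2)·0.9068) / (9) = 0.9146
Iteration 2:
  p = (2 - (-3)·-0.2273 - (-2)·0.9068 - (-1)·0.9146) / (8) = 0.5058
  q = (-3 - (-2)·0.5058 - (3)·0.9068 - (-3)·0.9146) / (11) = -0.1786
  r = (10 - (1)·0.5058 - (-3)·-0.1786 - (2)·0.9146) / (10) = 0.7129
  s = (10 - (-2)·0.5058 - (-2)·-0.1786 - (2)·0.7129) / (9) = 1.0254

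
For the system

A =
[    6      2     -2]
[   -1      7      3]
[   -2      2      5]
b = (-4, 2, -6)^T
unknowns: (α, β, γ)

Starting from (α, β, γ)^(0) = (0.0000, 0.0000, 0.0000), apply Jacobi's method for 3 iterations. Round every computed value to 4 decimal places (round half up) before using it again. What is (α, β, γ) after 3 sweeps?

Iteration 1:
  α = (-4 - (2)·0.0000 - (-2)·0.0000) / (6) = -0.6667
  β = (2 - (-1)·0.0000 - (3)·0.0000) / (7) = 0.2857
  γ = (-6 - (-2)·0.0000 - (2)·0.0000) / (5) = -1.2000
Iteration 2:
  α = (-4 - (2)·0.2857 - (-2)·-1.2000) / (6) = -1.1619
  β = (2 - (-1)·-0.6667 - (3)·-1.2000) / (7) = 0.7048
  γ = (-6 - (-2)·-0.6667 - (2)·0.2857) / (5) = -1.5810
Iteration 3:
  α = (-4 - (2)·0.7048 - (-2)·-1.5810) / (6) = -1.4286
  β = (2 - (-1)·-1.1619 - (3)·-1.5810) / (7) = 0.7973
  γ = (-6 - (-2)·-1.1619 - (2)·0.7048) / (5) = -1.9467

(-1.4286, 0.7973, -1.9467)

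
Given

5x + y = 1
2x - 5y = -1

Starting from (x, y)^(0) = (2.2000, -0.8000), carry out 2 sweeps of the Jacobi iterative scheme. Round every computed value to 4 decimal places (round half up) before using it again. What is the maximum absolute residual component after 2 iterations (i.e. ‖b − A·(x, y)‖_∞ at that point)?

0.7520

Iteration 1:
  x = (1 - (1)·-0.8000) / (5) = 0.3600
  y = (-1 - (2)·2.2000) / (-5) = 1.0800
Iteration 2:
  x = (1 - (1)·1.0800) / (5) = -0.0160
  y = (-1 - (2)·0.3600) / (-5) = 0.3440
Residual b − A·x = (0.7360, 0.7520); ∞-norm = 0.7520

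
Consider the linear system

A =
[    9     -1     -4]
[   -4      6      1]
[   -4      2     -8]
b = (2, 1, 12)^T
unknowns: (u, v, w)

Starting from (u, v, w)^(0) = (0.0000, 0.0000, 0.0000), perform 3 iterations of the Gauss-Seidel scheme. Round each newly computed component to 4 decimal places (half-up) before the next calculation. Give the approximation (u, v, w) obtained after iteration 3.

Iteration 1:
  u = (2 - (-1)·0.0000 - (-4)·0.0000) / (9) = 0.2222
  v = (1 - (-4)·0.2222 - (1)·0.0000) / (6) = 0.3148
  w = (12 - (-4)·0.2222 - (2)·0.3148) / (-8) = -1.5324
Iteration 2:
  u = (2 - (-1)·0.3148 - (-4)·-1.5324) / (9) = -0.4239
  v = (1 - (-4)·-0.4239 - (1)·-1.5324) / (6) = 0.1395
  w = (12 - (-4)·-0.4239 - (2)·0.1395) / (-8) = -1.2532
Iteration 3:
  u = (2 - (-1)·0.1395 - (-4)·-1.2532) / (9) = -0.3193
  v = (1 - (-4)·-0.3193 - (1)·-1.2532) / (6) = 0.1627
  w = (12 - (-4)·-0.3193 - (2)·0.1627) / (-8) = -1.2997

(-0.3193, 0.1627, -1.2997)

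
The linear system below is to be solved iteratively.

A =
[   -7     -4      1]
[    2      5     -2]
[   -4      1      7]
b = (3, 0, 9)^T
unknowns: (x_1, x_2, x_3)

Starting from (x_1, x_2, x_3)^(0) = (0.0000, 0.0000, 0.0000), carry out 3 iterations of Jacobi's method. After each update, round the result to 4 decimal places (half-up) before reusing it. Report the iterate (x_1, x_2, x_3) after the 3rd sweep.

(-0.6717, 0.5143, 1.0478)

Iteration 1:
  x_1 = (3 - (-4)·0.0000 - (1)·0.0000) / (-7) = -0.4286
  x_2 = (0 - (2)·0.0000 - (-2)·0.0000) / (5) = 0.0000
  x_3 = (9 - (-4)·0.0000 - (1)·0.0000) / (7) = 1.2857
Iteration 2:
  x_1 = (3 - (-4)·0.0000 - (1)·1.2857) / (-7) = -0.2449
  x_2 = (0 - (2)·-0.4286 - (-2)·1.2857) / (5) = 0.6857
  x_3 = (9 - (-4)·-0.4286 - (1)·0.0000) / (7) = 1.0408
Iteration 3:
  x_1 = (3 - (-4)·0.6857 - (1)·1.0408) / (-7) = -0.6717
  x_2 = (0 - (2)·-0.2449 - (-2)·1.0408) / (5) = 0.5143
  x_3 = (9 - (-4)·-0.2449 - (1)·0.6857) / (7) = 1.0478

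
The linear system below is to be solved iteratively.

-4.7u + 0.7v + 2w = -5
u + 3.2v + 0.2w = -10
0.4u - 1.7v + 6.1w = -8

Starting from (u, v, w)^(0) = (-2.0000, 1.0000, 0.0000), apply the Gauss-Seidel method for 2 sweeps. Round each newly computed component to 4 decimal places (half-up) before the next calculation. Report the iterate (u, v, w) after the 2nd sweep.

(-0.4655, -2.8316, -2.0701)

Iteration 1:
  u = (-5 - (0.7)·1.0000 - (2)·0.0000) / (-4.7) = 1.2128
  v = (-10 - (1)·1.2128 - (0.2)·0.0000) / (3.2) = -3.5040
  w = (-8 - (0.4)·1.2128 - (-1.7)·-3.5040) / (6.1) = -2.3675
Iteration 2:
  u = (-5 - (0.7)·-3.5040 - (2)·-2.3675) / (-4.7) = -0.4655
  v = (-10 - (1)·-0.4655 - (0.2)·-2.3675) / (3.2) = -2.8316
  w = (-8 - (0.4)·-0.4655 - (-1.7)·-2.8316) / (6.1) = -2.0701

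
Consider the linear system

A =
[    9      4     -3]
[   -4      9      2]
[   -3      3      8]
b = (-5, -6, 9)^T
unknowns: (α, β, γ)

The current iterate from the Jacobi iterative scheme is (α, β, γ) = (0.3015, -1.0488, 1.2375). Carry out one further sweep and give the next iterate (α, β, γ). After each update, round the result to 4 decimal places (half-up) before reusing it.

(0.3231, -0.8077, 1.6314)

One sweep:
  α = (-5 - (4)·-1.0488 - (-3)·1.2375) / (9) = 0.3231
  β = (-6 - (-4)·0.3015 - (2)·1.2375) / (9) = -0.8077
  γ = (9 - (-3)·0.3015 - (3)·-1.0488) / (8) = 1.6314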